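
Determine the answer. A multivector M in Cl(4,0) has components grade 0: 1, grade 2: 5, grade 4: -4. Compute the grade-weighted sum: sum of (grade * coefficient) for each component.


Grade-weighted sum = sum of grade_k * coefficient_k
0*1 = 0
2*5 = 10
4*(-4) = -16
Total = 0 + 10 + (-16) = -6


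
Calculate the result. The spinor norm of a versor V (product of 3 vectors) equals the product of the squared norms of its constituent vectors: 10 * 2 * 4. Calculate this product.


Spinor norm N(V) = |v1|^2 * |v2|^2 * ... * |v3|^2
= 10 * 2 * 4
Running product: 10, 20, 80
N(V) = 80


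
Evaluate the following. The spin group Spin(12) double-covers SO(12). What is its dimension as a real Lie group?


Spin(n) double-covers SO(n); both have Lie algebra so(n) of dimension n(n-1)/2.
n = 12
n(n-1) = 12 * 11 = 132
dim Spin(12) = 132/2 = 66


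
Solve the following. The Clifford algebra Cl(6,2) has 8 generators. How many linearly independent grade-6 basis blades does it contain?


Number of grade-k basis blades in Cl(p,q) with n = p + q is C(n, k).
n = 6 + 2 = 8
C(8, 6) = 8! / (6! * 2!)
= 40320 / (720 * 2)
= 28


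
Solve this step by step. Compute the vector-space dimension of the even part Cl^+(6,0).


Even subalgebra dimension = 2^(n-1)
n = 6 + 0 = 6
2^(6 - 1) = 2^5 = 32
Verification: sum of C(6,k) for even k = 1 + 15 + 15 + 1 = 32
Result = 32


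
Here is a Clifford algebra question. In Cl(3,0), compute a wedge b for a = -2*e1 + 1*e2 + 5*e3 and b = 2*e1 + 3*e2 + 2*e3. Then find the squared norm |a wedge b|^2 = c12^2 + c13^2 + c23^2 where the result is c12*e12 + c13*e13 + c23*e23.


a wedge b = (a1*b2 - a2*b1)*e12 + (a1*b3 - a3*b1)*e13 + (a2*b3 - a3*b2)*e23
e12 coeff: (-2)*3 - 1*2 = -6 - 2 = -8
e13 coeff: (-2)*2 - 5*2 = -4 - 10 = -14
e23 coeff: 1*2 - 5*3 = 2 - 15 = -13
|a wedge b|^2 = (-8)^2 + (-14)^2 + (-13)^2
= 64 + 196 + 169
= 429


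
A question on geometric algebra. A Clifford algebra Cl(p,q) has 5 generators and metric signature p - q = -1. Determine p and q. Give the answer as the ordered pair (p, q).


We need p + q = 5 and p - q = -1.
Adding: 2p = 5 + (-1) = 4, so p = 2.
Then q = 5 - 2 = 3.
(p, q) = (2, 3)


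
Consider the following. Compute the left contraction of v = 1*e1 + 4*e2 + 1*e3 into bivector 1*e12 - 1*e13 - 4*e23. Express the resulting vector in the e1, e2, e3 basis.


Left contraction v _| B = <vB>_1 (grade-1 part of the geometric product vB).
Using e1_|e12 = e2, e2_|e12 = -e1, e1_|e13 = e3, e3_|e13 = -e1, e2_|e23 = e3, e3_|e23 = -e2:
e1 coeff: -v2*b12 - v3*b13 = -(4)*(1) - (1)*(-1) = -3
e2 coeff: v1*b12 - v3*b23 = (1)*(1) - (1)*(-4) = 5
e3 coeff: v1*b13 + v2*b23 = (1)*(-1) + (4)*(-4) = -17
v _| B = -3*e1 + 5*e2 - 17*e3


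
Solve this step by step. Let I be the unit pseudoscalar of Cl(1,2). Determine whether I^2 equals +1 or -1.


The pseudoscalar I = e1...e_n (product of all n generators) of Cl(p,q) satisfies I^2 = (-1)^(q + n(n-1)/2).
p = 1, q = 2, n = p + q = 3
n(n-1)/2 = 3 * 2 / 2 = 3
Exponent = q + n(n-1)/2 = 2 + 3 = 5
I^2 = (-1)^5 = -1


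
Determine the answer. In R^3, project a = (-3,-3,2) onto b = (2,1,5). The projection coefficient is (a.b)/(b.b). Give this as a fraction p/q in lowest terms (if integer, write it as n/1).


Projection coefficient = (a . b) / (b . b)
a . b = (-3)*2 + (-3)*1 + 2*5
= -6 + (-3) + 10 = 1
b . b = 2^2 + 1^2 + 5^2
= 4 + 1 + 25 = 30
Coefficient = 1/30
In lowest terms: 1/30


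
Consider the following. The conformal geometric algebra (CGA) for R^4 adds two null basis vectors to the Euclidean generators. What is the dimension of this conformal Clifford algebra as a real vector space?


The conformal model of R^4 uses Cl(5,1): the 4 Euclidean generators plus two extra orthogonal generators e+ (e+^2 = +1) and e- (e-^2 = -1), from which the null vectors e0, einf are built.
Number of generators m = 4 + 2 = 6.
dim Cl(p,q) = 2^m = 2^6 = 64


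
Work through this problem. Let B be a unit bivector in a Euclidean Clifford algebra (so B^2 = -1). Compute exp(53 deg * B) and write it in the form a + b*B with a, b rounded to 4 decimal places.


For a unit bivector B with B^2 = -1, the exponential series gives
e^(theta*B) = cos(theta) + sin(theta)*B (the GA analogue of Euler's formula).
theta = 53 degrees = 0.925025 rad
cos(53 deg) = 0.6018
sin(53 deg) = 0.7986
exp(theta*B) = 0.6018 + 0.7986*B


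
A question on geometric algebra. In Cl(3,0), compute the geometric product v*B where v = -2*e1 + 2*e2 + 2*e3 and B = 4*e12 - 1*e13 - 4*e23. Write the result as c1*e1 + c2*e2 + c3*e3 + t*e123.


vB has grade-1 (vector) and grade-3 (trivector) parts: vB = (v _| B) + (v ^ B).
Vector part <vB>_1:
  e1: -v2*b12 - v3*b13 = -(2)*(4) - (2)*(-1) = -6
  e2: v1*b12 - v3*b23 = (-2)*(4) - (2)*(-4) = 0
  e3: v1*b13 + v2*b23 = (-2)*(-1) + (2)*(-4) = -6
Trivector part <vB>_3:
  e123: v1*b23 - v2*b13 + v3*b12 = (-2)*(-4) - (2)*(-1) + (2)*(4) = 18
vB = -6*e1 + 0*e2 - 6*e3 + 18*e123


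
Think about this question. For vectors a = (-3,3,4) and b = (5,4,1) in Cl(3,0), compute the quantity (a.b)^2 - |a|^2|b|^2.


a . b = (-3)*5 + 3*4 + 4*1
= -15 + 12 + 4 = 1
|a|^2 = (-3)^2 + 3^2 + 4^2 = 34
|b|^2 = 5^2 + 4^2 + 1^2 = 42
(a.b)^2 = 1^2 = 1
|a|^2 * |b|^2 = 34 * 42 = 1428
Result = 1 - 1428 = -1427


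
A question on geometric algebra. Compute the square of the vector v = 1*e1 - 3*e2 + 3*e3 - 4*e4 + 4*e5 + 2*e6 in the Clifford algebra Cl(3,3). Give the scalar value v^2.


v^2 = sum of c_i^2 * e_i^2
Positive signature terms (e_i^2 = +1): 1^2 + (-3)^2 + 3^2 = 19
Negative signature terms (e_j^2 = -1): (-4)^2 + 4^2 + 2^2 = 36
v^2 = 19 - 36 = -17


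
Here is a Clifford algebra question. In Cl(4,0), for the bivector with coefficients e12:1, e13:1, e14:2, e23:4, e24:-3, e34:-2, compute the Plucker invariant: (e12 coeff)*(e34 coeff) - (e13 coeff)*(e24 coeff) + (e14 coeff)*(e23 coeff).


Plucker relation: af - be + cd
a*f = 1*(-2) = -2
b*e = 1*(-3) = -3
c*d = 2*4 = 8
af - be + cd = -2 - (-3) + 8
= 9


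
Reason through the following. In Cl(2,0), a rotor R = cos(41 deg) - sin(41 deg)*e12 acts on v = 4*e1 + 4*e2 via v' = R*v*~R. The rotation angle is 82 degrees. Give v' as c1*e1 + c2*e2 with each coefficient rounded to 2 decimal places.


Rotor R = cos(41deg) - sin(41deg)*e12
Rotation angle theta = 2 * 41 = 82 degrees
v' = R*v*~R rotates v by theta.
cos(82deg) = 0.1392, sin(82deg) = 0.9903
v'_1 = 4*cos(82deg) - 4*sin(82deg)
= 4*0.1392 - 4*0.9903
= -3.40
v'_2 = 4*sin(82deg) + 4*cos(82deg)
= 4*0.9903 + 4*0.1392
= 4.52
v' = -3.40*e1 + 4.52*e2


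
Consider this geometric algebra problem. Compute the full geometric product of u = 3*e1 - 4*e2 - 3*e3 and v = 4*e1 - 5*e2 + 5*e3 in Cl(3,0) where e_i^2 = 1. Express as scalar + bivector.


In Cl(3,0): e_i^2 = 1, e_ie_j = -e_je_i for i != j.
Scalar part = u . v = 3*4 + (-4)*(-5) + (-3)*5
= 12 + 20 + (-15) = 17
e12 coeff = 3*(-5) - (-4)*4 = -15 - (-16) = 1
e13 coeff = 3*5 - (-3)*4 = 15 - (-12) = 27
e23 coeff = (-4)*5 - (-3)*(-5) = -20 - 15 = -35
uv = 17 + 1*e12 + 27*e13 - 35*e23


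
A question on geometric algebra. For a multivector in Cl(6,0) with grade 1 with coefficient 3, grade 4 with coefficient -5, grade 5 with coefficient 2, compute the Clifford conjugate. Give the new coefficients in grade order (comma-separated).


Clifford conjugate sign for grade k: (-1)^(k(k+1)/2)
Grade 1: (-1)^(1*2/2) = (-1)^1 = -1, coeff 3 -> -3
Grade 4: (-1)^(4*5/2) = (-1)^10 = 1, coeff -5 -> -5
Grade 5: (-1)^(5*6/2) = (-1)^15 = -1, coeff 2 -> -2
Conjugated coefficients: -3, -5, -2


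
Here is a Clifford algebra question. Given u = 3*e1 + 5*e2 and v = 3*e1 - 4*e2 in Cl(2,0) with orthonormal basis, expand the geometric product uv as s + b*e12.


Expand: (3*e1 + 5*e2)(3*e1 - 4*e2)
= 3*3*e1e1 + 3*(-4)*e1e2 + 5*3*e2e1 + 5*(-4)*e2e2
Using e1^2 = e2^2 = 1, e2e1 = -e1e2:
Scalar part s = 3*3 + 5*(-4) = 9 + (-20) = -11
Bivector part b = 3*(-4) - 5*3 = -12 - 15 = -27
uv = -11 - 27*e12


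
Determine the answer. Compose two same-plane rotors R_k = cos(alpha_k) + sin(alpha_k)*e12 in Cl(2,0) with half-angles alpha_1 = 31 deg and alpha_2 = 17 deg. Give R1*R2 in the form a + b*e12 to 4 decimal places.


Same-plane rotors commute and their half-angles add:
R1*R2 = cos(a1 + a2) + sin(a1 + a2)*e12.
a1 + a2 = 31 + 17 = 48 deg
cos(48 deg) = 0.6691
sin(48 deg) = 0.7431
R1*R2 = 0.6691 + 0.7431*e12


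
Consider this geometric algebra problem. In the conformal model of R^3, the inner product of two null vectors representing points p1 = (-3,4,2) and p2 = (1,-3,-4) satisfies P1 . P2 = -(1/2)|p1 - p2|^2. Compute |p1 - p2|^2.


p1 - p2 = (-4, 7, 6)
|p1 - p2|^2 = (-4)^2 + 7^2 + 6^2
= 16 + 49 + 36
= 101


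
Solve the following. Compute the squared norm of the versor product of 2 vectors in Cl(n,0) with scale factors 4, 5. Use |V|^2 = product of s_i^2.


Each vector v_i has |v_i|^2 = s_i^2
Squared scales: 4^2 = 16, 5^2 = 25
|V|^2 = 16 * 25
= 400


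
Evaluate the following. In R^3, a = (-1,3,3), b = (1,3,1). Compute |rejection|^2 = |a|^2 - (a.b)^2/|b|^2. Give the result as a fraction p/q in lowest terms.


|a|^2 = (-1)^2 + 3^2 + 3^2 = 19
|b|^2 = 1^2 + 3^2 + 1^2 = 11
a . b = (-1)*1 + 3*3 + 3*1 = 11
(a.b)^2 = 11^2 = 121
|rej|^2 = 19 - 121/11
= (209 - 121)/11
= 88/11
In lowest terms: 8/1


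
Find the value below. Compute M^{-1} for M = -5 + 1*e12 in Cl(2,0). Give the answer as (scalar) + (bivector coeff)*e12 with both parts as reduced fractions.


M = -5 + 1*e12, where e12^2 = -1.
Since M commutes with its reverse ~M = a - b*e12, M * ~M = a^2 - b^2*e12^2 = a^2 + b^2.
So M^{-1} = ~M / (a^2 + b^2) = (a - b*e12)/(a^2 + b^2).
a^2 + b^2 = 25 + 1 = 26
Scalar part = -5/26 = -5/26
Bivector coeff = -1/26 = -1/26
M^{-1} = -5/26 - 1/26*e12


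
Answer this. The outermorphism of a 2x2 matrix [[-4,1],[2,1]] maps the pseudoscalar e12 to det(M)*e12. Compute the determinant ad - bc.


The outermorphism of a linear map f sends e1^e2 to f(e1)^f(e2).
f(e1) = -4*e1 + 2*e2
f(e2) = 1*e1 + 1*e2
f(e1) ^ f(e2) = (-4*e1 + 2*e2) ^ (1*e1 + 1*e2)
= (-4)*1*e12 + 2*1*e21
= (-4 - 2)*e12
= -6*e12
Coefficient = -6


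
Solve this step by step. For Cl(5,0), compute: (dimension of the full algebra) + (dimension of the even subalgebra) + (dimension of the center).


n = 5 + 0 = 5
Total dim = 2^5 = 32
Even subalgebra dim = 2^4 = 16
n is odd, so center dim = 2
Sum = 32 + 16 + 2 = 50


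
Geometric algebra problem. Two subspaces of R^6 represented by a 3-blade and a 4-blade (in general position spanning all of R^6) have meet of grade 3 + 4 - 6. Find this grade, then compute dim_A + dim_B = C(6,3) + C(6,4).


Meet grade = grade(A) + grade(B) - n
= 3 + 4 - 6 = 1
C(6,3) = 20
C(6,4) = 15
dim_A + dim_B = 20 + 15 = 35


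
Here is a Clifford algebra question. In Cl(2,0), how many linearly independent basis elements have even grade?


Even subalgebra dimension = 2^(n-1)
n = 2 + 0 = 2
2^(2 - 1) = 2^1 = 2
Verification: sum of C(2,k) for even k = 1 + 1 = 2
Result = 2


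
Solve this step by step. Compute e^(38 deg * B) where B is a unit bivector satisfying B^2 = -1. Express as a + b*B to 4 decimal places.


For a unit bivector B with B^2 = -1, the exponential series gives
e^(theta*B) = cos(theta) + sin(theta)*B (the GA analogue of Euler's formula).
theta = 38 degrees = 0.663225 rad
cos(38 deg) = 0.7880
sin(38 deg) = 0.6157
exp(theta*B) = 0.7880 + 0.6157*B


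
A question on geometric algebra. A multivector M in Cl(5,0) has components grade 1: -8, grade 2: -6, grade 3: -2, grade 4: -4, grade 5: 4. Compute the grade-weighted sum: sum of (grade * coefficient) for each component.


Grade-weighted sum = sum of grade_k * coefficient_k
1*(-8) = -8
2*(-6) = -12
3*(-2) = -6
4*(-4) = -16
5*4 = 20
Total = -8 + (-12) + (-6) + (-16) + 20 = -22


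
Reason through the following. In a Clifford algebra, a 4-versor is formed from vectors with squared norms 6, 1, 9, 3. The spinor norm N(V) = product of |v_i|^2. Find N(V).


Spinor norm N(V) = |v1|^2 * |v2|^2 * ... * |v4|^2
= 6 * 1 * 9 * 3
Running product: 6, 6, 54, 162
N(V) = 162


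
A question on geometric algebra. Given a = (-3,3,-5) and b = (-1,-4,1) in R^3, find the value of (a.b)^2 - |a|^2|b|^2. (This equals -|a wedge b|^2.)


a . b = (-3)*(-1) + 3*(-4) + (-5)*1
= 3 + (-12) + (-5) = -14
|a|^2 = (-3)^2 + 3^2 + (-5)^2 = 43
|b|^2 = (-1)^2 + (-4)^2 + 1^2 = 18
(a.b)^2 = (-14)^2 = 196
|a|^2 * |b|^2 = 43 * 18 = 774
Result = 196 - 774 = -578


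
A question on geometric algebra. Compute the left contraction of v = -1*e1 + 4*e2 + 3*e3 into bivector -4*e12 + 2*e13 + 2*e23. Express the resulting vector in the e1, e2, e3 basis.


Left contraction v _| B = <vB>_1 (grade-1 part of the geometric product vB).
Using e1_|e12 = e2, e2_|e12 = -e1, e1_|e13 = e3, e3_|e13 = -e1, e2_|e23 = e3, e3_|e23 = -e2:
e1 coeff: -v2*b12 - v3*b13 = -(4)*(-4) - (3)*(2) = 10
e2 coeff: v1*b12 - v3*b23 = (-1)*(-4) - (3)*(2) = -2
e3 coeff: v1*b13 + v2*b23 = (-1)*(2) + (4)*(2) = 6
v _| B = 10*e1 - 2*e2 + 6*e3


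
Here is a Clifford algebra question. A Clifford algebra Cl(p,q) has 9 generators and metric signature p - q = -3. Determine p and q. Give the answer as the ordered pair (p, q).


We need p + q = 9 and p - q = -3.
Adding: 2p = 9 + (-3) = 6, so p = 3.
Then q = 9 - 3 = 6.
(p, q) = (3, 6)


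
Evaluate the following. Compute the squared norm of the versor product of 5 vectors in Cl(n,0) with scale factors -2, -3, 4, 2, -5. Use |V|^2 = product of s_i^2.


Each vector v_i has |v_i|^2 = s_i^2
Squared scales: (-2)^2 = 4, (-3)^2 = 9, 4^2 = 16, 2^2 = 4, (-5)^2 = 25
|V|^2 = 4 * 9 * 16 * 4 * 25
= 57600


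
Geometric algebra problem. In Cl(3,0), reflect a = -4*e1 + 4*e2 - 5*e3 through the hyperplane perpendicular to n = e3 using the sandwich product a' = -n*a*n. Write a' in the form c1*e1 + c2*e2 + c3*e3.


Reflection formula: a' = -n*a*n, with n = e3 (unit vector, n^2 = 1).
For reflection through hyperplane perp to e3:
The component along e3 flips sign, others stay.
a = (-4, 4, -5)
a' = (-4, 4, 5)
a' = -4*e1 + 4*e2 + 5*e3


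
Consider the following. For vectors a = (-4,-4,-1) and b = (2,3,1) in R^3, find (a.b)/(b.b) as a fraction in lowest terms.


Projection coefficient = (a . b) / (b . b)
a . b = (-4)*2 + (-4)*3 + (-1)*1
= -8 + (-12) + (-1) = -21
b . b = 2^2 + 3^2 + 1^2
= 4 + 9 + 1 = 14
Coefficient = -21/14
In lowest terms: -3/2


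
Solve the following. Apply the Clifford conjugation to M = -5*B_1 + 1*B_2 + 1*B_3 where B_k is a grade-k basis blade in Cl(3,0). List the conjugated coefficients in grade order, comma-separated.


Clifford conjugate sign for grade k: (-1)^(k(k+1)/2)
Grade 1: (-1)^(1*2/2) = (-1)^1 = -1, coeff -5 -> 5
Grade 2: (-1)^(2*3/2) = (-1)^3 = -1, coeff 1 -> -1
Grade 3: (-1)^(3*4/2) = (-1)^6 = 1, coeff 1 -> 1
Conjugated coefficients: 5, -1, 1


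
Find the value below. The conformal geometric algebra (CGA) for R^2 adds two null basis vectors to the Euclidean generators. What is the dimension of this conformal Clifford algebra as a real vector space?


The conformal model of R^2 uses Cl(3,1): the 2 Euclidean generators plus two extra orthogonal generators e+ (e+^2 = +1) and e- (e-^2 = -1), from which the null vectors e0, einf are built.
Number of generators m = 2 + 2 = 4.
dim Cl(p,q) = 2^m = 2^4 = 16


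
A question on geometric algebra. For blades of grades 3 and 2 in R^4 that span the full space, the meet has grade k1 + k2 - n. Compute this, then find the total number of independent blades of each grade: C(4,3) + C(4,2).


Meet grade = grade(A) + grade(B) - n
= 3 + 2 - 4 = 1
C(4,3) = 4
C(4,2) = 6
dim_A + dim_B = 4 + 6 = 10


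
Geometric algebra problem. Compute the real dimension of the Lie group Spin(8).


Spin(n) double-covers SO(n); both have Lie algebra so(n) of dimension n(n-1)/2.
n = 8
n(n-1) = 8 * 7 = 56
dim Spin(8) = 56/2 = 28


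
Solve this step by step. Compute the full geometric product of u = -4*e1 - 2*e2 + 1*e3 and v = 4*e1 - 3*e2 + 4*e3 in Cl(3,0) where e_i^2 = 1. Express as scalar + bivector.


In Cl(3,0): e_i^2 = 1, e_ie_j = -e_je_i for i != j.
Scalar part = u . v = (-4)*4 + (-2)*(-3) + 1*4
= -16 + 6 + 4 = -6
e12 coeff = (-4)*(-3) - (-2)*4 = 12 - (-8) = 20
e13 coeff = (-4)*4 - 1*4 = -16 - 4 = -20
e23 coeff = (-2)*4 - 1*(-3) = -8 - (-3) = -5
uv = -6 + 20*e12 - 20*e13 - 5*e23


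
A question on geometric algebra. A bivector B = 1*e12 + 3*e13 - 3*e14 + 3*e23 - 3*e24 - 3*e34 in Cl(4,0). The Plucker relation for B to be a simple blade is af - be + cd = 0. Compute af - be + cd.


Plucker relation: af - be + cd
a*f = 1*(-3) = -3
b*e = 3*(-3) = -9
c*d = (-3)*3 = -9
af - be + cd = -3 - (-9) + (-9)
= -3


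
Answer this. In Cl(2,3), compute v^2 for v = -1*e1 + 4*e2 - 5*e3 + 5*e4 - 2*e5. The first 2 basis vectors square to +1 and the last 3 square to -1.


v^2 = sum of c_i^2 * e_i^2
Positive signature terms (e_i^2 = +1): (-1)^2 + 4^2 = 17
Negative signature terms (e_j^2 = -1): (-5)^2 + 5^2 + (-2)^2 = 54
v^2 = 17 - 54 = -37


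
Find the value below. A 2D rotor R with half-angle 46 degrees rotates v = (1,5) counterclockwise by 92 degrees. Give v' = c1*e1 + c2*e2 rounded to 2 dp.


Rotor R = cos(46deg) - sin(46deg)*e12
Rotation angle theta = 2 * 46 = 92 degrees
v' = R*v*~R rotates v by theta.
cos(92deg) = -0.0349, sin(92deg) = 0.9994
v'_1 = 1*cos(92deg) - 5*sin(92deg)
= 1*(-0.0349) - 5*0.9994
= -5.03
v'_2 = 1*sin(92deg) + 5*cos(92deg)
= 1*0.9994 + 5*(-0.0349)
= 0.82
v' = -5.03*e1 + 0.82*e2


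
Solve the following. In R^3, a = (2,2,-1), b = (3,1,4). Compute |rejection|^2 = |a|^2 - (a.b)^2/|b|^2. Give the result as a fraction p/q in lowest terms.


|a|^2 = 2^2 + 2^2 + (-1)^2 = 9
|b|^2 = 3^2 + 1^2 + 4^2 = 26
a . b = 2*3 + 2*1 + (-1)*4 = 4
(a.b)^2 = 4^2 = 16
|rej|^2 = 9 - 16/26
= (234 - 16)/26
= 218/26
In lowest terms: 109/13


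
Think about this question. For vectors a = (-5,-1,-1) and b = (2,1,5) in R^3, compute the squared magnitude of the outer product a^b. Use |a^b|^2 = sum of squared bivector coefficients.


a wedge b = (a1*b2 - a2*b1)*e12 + (a1*b3 - a3*b1)*e13 + (a2*b3 - a3*b2)*e23
e12 coeff: (-5)*1 - (-1)*2 = -5 - (-2) = -3
e13 coeff: (-5)*5 - (-1)*2 = -25 - (-2) = -23
e23 coeff: (-1)*5 - (-1)*1 = -5 - (-1) = -4
|a wedge b|^2 = (-3)^2 + (-23)^2 + (-4)^2
= 9 + 529 + 16
= 554


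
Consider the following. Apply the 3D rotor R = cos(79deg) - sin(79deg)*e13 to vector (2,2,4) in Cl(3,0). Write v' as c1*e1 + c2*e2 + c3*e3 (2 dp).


Rotor R = cos(79deg) - sin(79deg)*e13
Rotation angle theta = 2 * 79 = 158 degrees in the e13 plane (e1 -> e3).
The component perpendicular to the plane (e2) is invariant: v'_2 = v2 = 2.00
cos(158deg) = -0.9272, sin(158deg) = 0.3746
v'_1 = v1*cos(theta) - v3*sin(theta) = 2*(-0.9272) - 4*0.3746 = -3.35
v'_3 = v1*sin(theta) + v3*cos(theta) = 2*0.3746 + 4*(-0.9272) = -2.96
v' = -3.35*e1 + 2.00*e2 - 2.96*e3


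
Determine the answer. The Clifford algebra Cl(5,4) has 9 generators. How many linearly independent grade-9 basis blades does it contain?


Number of grade-k basis blades in Cl(p,q) with n = p + q is C(n, k).
n = 5 + 4 = 9
C(9, 9) = 9! / (9! * 0!)
= 362880 / (362880 * 1)
= 1


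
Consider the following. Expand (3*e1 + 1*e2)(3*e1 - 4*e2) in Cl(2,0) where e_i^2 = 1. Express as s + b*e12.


Expand: (3*e1 + 1*e2)(3*e1 - 4*e2)
= 3*3*e1e1 + 3*(-4)*e1e2 + 1*3*e2e1 + 1*(-4)*e2e2
Using e1^2 = e2^2 = 1, e2e1 = -e1e2:
Scalar part s = 3*3 + 1*(-4) = 9 + (-4) = 5
Bivector part b = 3*(-4) - 1*3 = -12 - 3 = -15
uv = 5 - 15*e12


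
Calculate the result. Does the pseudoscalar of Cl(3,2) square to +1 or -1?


The pseudoscalar I = e1...e_n (product of all n generators) of Cl(p,q) satisfies I^2 = (-1)^(q + n(n-1)/2).
p = 3, q = 2, n = p + q = 5
n(n-1)/2 = 5 * 4 / 2 = 10
Exponent = q + n(n-1)/2 = 2 + 10 = 12
I^2 = (-1)^12 = +1


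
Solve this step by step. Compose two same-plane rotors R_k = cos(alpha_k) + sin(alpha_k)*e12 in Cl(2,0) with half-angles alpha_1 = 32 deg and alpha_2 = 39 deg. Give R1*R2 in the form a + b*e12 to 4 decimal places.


Same-plane rotors commute and their half-angles add:
R1*R2 = cos(a1 + a2) + sin(a1 + a2)*e12.
a1 + a2 = 32 + 39 = 71 deg
cos(71 deg) = 0.3256
sin(71 deg) = 0.9455
R1*R2 = 0.3256 + 0.9455*e12


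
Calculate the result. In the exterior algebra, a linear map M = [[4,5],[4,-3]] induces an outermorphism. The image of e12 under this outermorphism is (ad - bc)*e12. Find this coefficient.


The outermorphism of a linear map f sends e1^e2 to f(e1)^f(e2).
f(e1) = 4*e1 + 4*e2
f(e2) = 5*e1 - 3*e2
f(e1) ^ f(e2) = (4*e1 + 4*e2) ^ (5*e1 - 3*e2)
= 4*(-3)*e12 + 4*5*e21
= (-12 - 20)*e12
= -32*e12
Coefficient = -32


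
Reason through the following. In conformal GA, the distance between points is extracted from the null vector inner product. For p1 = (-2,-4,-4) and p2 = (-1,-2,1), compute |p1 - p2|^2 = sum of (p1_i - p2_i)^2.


p1 - p2 = (-1, -2, -5)
|p1 - p2|^2 = (-1)^2 + (-2)^2 + (-5)^2
= 1 + 4 + 25
= 30


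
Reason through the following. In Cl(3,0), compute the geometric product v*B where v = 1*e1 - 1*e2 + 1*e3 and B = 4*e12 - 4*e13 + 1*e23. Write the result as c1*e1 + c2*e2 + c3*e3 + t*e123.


vB has grade-1 (vector) and grade-3 (trivector) parts: vB = (v _| B) + (v ^ B).
Vector part <vB>_1:
  e1: -v2*b12 - v3*b13 = -(-1)*(4) - (1)*(-4) = 8
  e2: v1*b12 - v3*b23 = (1)*(4) - (1)*(1) = 3
  e3: v1*b13 + v2*b23 = (1)*(-4) + (-1)*(1) = -5
Trivector part <vB>_3:
  e123: v1*b23 - v2*b13 + v3*b12 = (1)*(1) - (-1)*(-4) + (1)*(4) = 1
vB = 8*e1 + 3*e2 - 5*e3 + 1*e123


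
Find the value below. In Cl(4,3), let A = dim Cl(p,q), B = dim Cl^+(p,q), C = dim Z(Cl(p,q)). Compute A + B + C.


n = 4 + 3 = 7
Total dim = 2^7 = 128
Even subalgebra dim = 2^6 = 64
n is odd, so center dim = 2
Sum = 128 + 64 + 2 = 194


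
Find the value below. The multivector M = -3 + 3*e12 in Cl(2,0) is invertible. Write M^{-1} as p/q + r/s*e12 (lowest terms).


M = -3 + 3*e12, where e12^2 = -1.
Since M commutes with its reverse ~M = a - b*e12, M * ~M = a^2 - b^2*e12^2 = a^2 + b^2.
So M^{-1} = ~M / (a^2 + b^2) = (a - b*e12)/(a^2 + b^2).
a^2 + b^2 = 9 + 9 = 18
Scalar part = -3/18 = -1/6
Bivector coeff = -3/18 = -1/6
M^{-1} = -1/6 - 1/6*e12


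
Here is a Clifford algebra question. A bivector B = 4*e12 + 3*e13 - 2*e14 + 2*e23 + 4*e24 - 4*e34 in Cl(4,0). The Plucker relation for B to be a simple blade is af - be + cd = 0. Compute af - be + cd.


Plucker relation: af - be + cd
a*f = 4*(-4) = -16
b*e = 3*4 = 12
c*d = (-2)*2 = -4
af - be + cd = -16 - 12 + (-4)
= -32


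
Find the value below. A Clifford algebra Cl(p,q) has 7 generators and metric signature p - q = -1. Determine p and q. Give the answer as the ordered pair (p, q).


We need p + q = 7 and p - q = -1.
Adding: 2p = 7 + (-1) = 6, so p = 3.
Then q = 7 - 3 = 4.
(p, q) = (3, 4)


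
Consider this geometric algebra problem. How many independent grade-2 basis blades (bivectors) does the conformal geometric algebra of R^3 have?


The conformal model of R^3 uses Cl(4,1) with m = 3 + 2 = 5 generators.
Number of grade-2 blades = C(m, 2) = C(5, 2)
= 5*4/2 = 10


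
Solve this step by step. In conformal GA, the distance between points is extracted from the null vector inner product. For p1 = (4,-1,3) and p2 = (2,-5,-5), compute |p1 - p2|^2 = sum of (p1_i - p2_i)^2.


p1 - p2 = (2, 4, 8)
|p1 - p2|^2 = 2^2 + 4^2 + 8^2
= 4 + 16 + 64
= 84


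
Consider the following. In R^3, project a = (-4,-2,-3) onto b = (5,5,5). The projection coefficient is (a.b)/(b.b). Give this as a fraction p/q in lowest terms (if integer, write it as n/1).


Projection coefficient = (a . b) / (b . b)
a . b = (-4)*5 + (-2)*5 + (-3)*5
= -20 + (-10) + (-15) = -45
b . b = 5^2 + 5^2 + 5^2
= 25 + 25 + 25 = 75
Coefficient = -45/75
In lowest terms: -3/5


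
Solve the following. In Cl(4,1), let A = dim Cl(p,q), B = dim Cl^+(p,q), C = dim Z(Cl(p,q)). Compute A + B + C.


n = 4 + 1 = 5
Total dim = 2^5 = 32
Even subalgebra dim = 2^4 = 16
n is odd, so center dim = 2
Sum = 32 + 16 + 2 = 50


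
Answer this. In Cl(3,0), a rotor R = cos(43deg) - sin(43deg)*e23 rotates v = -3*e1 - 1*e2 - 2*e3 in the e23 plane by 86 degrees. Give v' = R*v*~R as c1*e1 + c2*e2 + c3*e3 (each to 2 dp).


Rotor R = cos(43deg) - sin(43deg)*e23
Rotation angle theta = 2 * 43 = 86 degrees in the e23 plane (e2 -> e3).
The component perpendicular to the plane (e1) is invariant: v'_1 = v1 = -3.00
cos(86deg) = 0.0698, sin(86deg) = 0.9976
v'_2 = v2*cos(theta) - v3*sin(theta) = -1*0.0698 - (-2)*0.9976 = 1.93
v'_3 = v2*sin(theta) + v3*cos(theta) = -1*0.9976 + (-2)*0.0698 = -1.14
v' = -3.00*e1 + 1.93*e2 - 1.14*e3


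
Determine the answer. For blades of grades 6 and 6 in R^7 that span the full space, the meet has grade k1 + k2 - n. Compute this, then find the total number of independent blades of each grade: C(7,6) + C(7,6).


Meet grade = grade(A) + grade(B) - n
= 6 + 6 - 7 = 5
C(7,6) = 7
C(7,6) = 7
dim_A + dim_B = 7 + 7 = 14


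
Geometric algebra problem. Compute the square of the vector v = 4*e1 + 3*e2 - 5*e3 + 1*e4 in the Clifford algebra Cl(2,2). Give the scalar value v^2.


v^2 = sum of c_i^2 * e_i^2
Positive signature terms (e_i^2 = +1): 4^2 + 3^2 = 25
Negative signature terms (e_j^2 = -1): (-5)^2 + 1^2 = 26
v^2 = 25 - 26 = -1


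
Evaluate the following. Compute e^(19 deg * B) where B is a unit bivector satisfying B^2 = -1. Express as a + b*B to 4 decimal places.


For a unit bivector B with B^2 = -1, the exponential series gives
e^(theta*B) = cos(theta) + sin(theta)*B (the GA analogue of Euler's formula).
theta = 19 degrees = 0.331613 rad
cos(19 deg) = 0.9455
sin(19 deg) = 0.3256
exp(theta*B) = 0.9455 + 0.3256*B


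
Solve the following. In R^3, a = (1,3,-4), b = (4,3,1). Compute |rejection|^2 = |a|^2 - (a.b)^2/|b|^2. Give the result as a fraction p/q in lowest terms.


|a|^2 = 1^2 + 3^2 + (-4)^2 = 26
|b|^2 = 4^2 + 3^2 + 1^2 = 26
a . b = 1*4 + 3*3 + (-4)*1 = 9
(a.b)^2 = 9^2 = 81
|rej|^2 = 26 - 81/26
= (676 - 81)/26
= 595/26
In lowest terms: 595/26


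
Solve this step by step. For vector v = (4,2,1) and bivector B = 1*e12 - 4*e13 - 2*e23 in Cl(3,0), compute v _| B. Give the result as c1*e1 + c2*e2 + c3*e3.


Left contraction v _| B = <vB>_1 (grade-1 part of the geometric product vB).
Using e1_|e12 = e2, e2_|e12 = -e1, e1_|e13 = e3, e3_|e13 = -e1, e2_|e23 = e3, e3_|e23 = -e2:
e1 coeff: -v2*b12 - v3*b13 = -(2)*(1) - (1)*(-4) = 2
e2 coeff: v1*b12 - v3*b23 = (4)*(1) - (1)*(-2) = 6
e3 coeff: v1*b13 + v2*b23 = (4)*(-4) + (2)*(-2) = -20
v _| B = 2*e1 + 6*e2 - 20*e3


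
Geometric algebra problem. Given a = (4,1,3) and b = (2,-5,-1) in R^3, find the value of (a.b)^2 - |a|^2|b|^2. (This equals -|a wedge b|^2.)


a . b = 4*2 + 1*(-5) + 3*(-1)
= 8 + (-5) + (-3) = 0
|a|^2 = 4^2 + 1^2 + 3^2 = 26
|b|^2 = 2^2 + (-5)^2 + (-1)^2 = 30
(a.b)^2 = 0^2 = 0
|a|^2 * |b|^2 = 26 * 30 = 780
Result = 0 - 780 = -780


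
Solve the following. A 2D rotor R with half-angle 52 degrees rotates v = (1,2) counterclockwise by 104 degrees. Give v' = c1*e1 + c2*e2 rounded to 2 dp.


Rotor R = cos(52deg) - sin(52deg)*e12
Rotation angle theta = 2 * 52 = 104 degrees
v' = R*v*~R rotates v by theta.
cos(104deg) = -0.2419, sin(104deg) = 0.9703
v'_1 = 1*cos(104deg) - 2*sin(104deg)
= 1*(-0.2419) - 2*0.9703
= -2.18
v'_2 = 1*sin(104deg) + 2*cos(104deg)
= 1*0.9703 + 2*(-0.2419)
= 0.49
v' = -2.18*e1 + 0.49*e2


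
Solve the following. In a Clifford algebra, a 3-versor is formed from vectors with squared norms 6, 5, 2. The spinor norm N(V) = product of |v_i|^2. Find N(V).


Spinor norm N(V) = |v1|^2 * |v2|^2 * ... * |v3|^2
= 6 * 5 * 2
Running product: 6, 30, 60
N(V) = 60


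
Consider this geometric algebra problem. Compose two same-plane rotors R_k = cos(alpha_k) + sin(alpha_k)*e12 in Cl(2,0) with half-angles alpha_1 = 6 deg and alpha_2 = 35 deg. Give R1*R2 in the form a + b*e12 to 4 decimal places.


Same-plane rotors commute and their half-angles add:
R1*R2 = cos(a1 + a2) + sin(a1 + a2)*e12.
a1 + a2 = 6 + 35 = 41 deg
cos(41 deg) = 0.7547
sin(41 deg) = 0.6561
R1*R2 = 0.7547 + 0.6561*e12


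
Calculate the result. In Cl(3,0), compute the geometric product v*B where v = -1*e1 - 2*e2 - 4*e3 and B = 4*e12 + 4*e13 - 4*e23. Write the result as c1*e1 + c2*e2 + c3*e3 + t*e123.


vB has grade-1 (vector) and grade-3 (trivector) parts: vB = (v _| B) + (v ^ B).
Vector part <vB>_1:
  e1: -v2*b12 - v3*b13 = -(-2)*(4) - (-4)*(4) = 24
  e2: v1*b12 - v3*b23 = (-1)*(4) - (-4)*(-4) = -20
  e3: v1*b13 + v2*b23 = (-1)*(4) + (-2)*(-4) = 4
Trivector part <vB>_3:
  e123: v1*b23 - v2*b13 + v3*b12 = (-1)*(-4) - (-2)*(4) + (-4)*(4) = -4
vB = 24*e1 - 20*e2 + 4*e3 - 4*e123


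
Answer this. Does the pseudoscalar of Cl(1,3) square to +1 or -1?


The pseudoscalar I = e1...e_n (product of all n generators) of Cl(p,q) satisfies I^2 = (-1)^(q + n(n-1)/2).
p = 1, q = 3, n = p + q = 4
n(n-1)/2 = 4 * 3 / 2 = 6
Exponent = q + n(n-1)/2 = 3 + 6 = 9
I^2 = (-1)^9 = -1


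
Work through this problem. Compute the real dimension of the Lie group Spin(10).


Spin(n) double-covers SO(n); both have Lie algebra so(n) of dimension n(n-1)/2.
n = 10
n(n-1) = 10 * 9 = 90
dim Spin(10) = 90/2 = 45


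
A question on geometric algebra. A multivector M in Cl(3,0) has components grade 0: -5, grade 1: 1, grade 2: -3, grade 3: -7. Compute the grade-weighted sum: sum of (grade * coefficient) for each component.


Grade-weighted sum = sum of grade_k * coefficient_k
0*(-5) = 0
1*1 = 1
2*(-3) = -6
3*(-7) = -21
Total = 0 + 1 + (-6) + (-21) = -26


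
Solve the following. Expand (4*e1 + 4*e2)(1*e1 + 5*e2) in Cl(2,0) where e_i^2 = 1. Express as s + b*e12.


Expand: (4*e1 + 4*e2)(1*e1 + 5*e2)
= 4*1*e1e1 + 4*5*e1e2 + 4*1*e2e1 + 4*5*e2e2
Using e1^2 = e2^2 = 1, e2e1 = -e1e2:
Scalar part s = 4*1 + 4*5 = 4 + 20 = 24
Bivector part b = 4*5 - 4*1 = 20 - 4 = 16
uv = 24 + 16*e12


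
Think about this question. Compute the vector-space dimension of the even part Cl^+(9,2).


Even subalgebra dimension = 2^(n-1)
n = 9 + 2 = 11
2^(11 - 1) = 2^10 = 1024
Verification: sum of C(11,k) for even k = 1 + 55 + 330 + 462 + 165 + 11 = 1024
Result = 1024


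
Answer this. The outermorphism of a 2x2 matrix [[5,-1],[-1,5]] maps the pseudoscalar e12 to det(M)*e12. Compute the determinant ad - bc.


The outermorphism of a linear map f sends e1^e2 to f(e1)^f(e2).
f(e1) = 5*e1 - 1*e2
f(e2) = -1*e1 + 5*e2
f(e1) ^ f(e2) = (5*e1 - 1*e2) ^ (-1*e1 + 5*e2)
= 5*5*e12 + (-1)*(-1)*e21
= (25 - 1)*e12
= 24*e12
Coefficient = 24


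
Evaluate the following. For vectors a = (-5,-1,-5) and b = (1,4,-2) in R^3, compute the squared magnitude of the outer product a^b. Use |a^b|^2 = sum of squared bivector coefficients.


a wedge b = (a1*b2 - a2*b1)*e12 + (a1*b3 - a3*b1)*e13 + (a2*b3 - a3*b2)*e23
e12 coeff: (-5)*4 - (-1)*1 = -20 - (-1) = -19
e13 coeff: (-5)*(-2) - (-5)*1 = 10 - (-5) = 15
e23 coeff: (-1)*(-2) - (-5)*4 = 2 - (-20) = 22
|a wedge b|^2 = (-19)^2 + 15^2 + 22^2
= 361 + 225 + 484
= 1070


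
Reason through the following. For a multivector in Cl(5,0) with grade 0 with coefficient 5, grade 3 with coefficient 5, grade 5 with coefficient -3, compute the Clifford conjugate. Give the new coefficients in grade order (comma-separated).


Clifford conjugate sign for grade k: (-1)^(k(k+1)/2)
Grade 0: (-1)^(0*1/2) = (-1)^0 = 1, coeff 5 -> 5
Grade 3: (-1)^(3*4/2) = (-1)^6 = 1, coeff 5 -> 5
Grade 5: (-1)^(5*6/2) = (-1)^15 = -1, coeff -3 -> 3
Conjugated coefficients: 5, 5, 3


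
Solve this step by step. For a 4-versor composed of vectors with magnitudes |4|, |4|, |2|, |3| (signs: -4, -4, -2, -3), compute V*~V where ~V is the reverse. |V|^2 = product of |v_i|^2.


Each vector v_i has |v_i|^2 = s_i^2
Squared scales: (-4)^2 = 16, (-4)^2 = 16, (-2)^2 = 4, (-3)^2 = 9
|V|^2 = 16 * 16 * 4 * 9
= 9216


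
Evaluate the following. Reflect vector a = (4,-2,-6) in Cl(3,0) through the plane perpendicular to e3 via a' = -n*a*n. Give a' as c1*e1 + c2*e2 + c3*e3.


Reflection formula: a' = -n*a*n, with n = e3 (unit vector, n^2 = 1).
For reflection through hyperplane perp to e3:
The component along e3 flips sign, others stay.
a = (4, -2, -6)
a' = (4, -2, 6)
a' = 4*e1 - 2*e2 + 6*e3


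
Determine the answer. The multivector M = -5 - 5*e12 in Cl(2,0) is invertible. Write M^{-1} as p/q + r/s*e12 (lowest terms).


M = -5 - 5*e12, where e12^2 = -1.
Since M commutes with its reverse ~M = a - b*e12, M * ~M = a^2 - b^2*e12^2 = a^2 + b^2.
So M^{-1} = ~M / (a^2 + b^2) = (a - b*e12)/(a^2 + b^2).
a^2 + b^2 = 25 + 25 = 50
Scalar part = -5/50 = -1/10
Bivector coeff = 5/50 = 1/10
M^{-1} = -1/10 + 1/10*e12


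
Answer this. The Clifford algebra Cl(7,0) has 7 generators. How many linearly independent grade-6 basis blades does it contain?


Number of grade-k basis blades in Cl(p,q) with n = p + q is C(n, k).
n = 7 + 0 = 7
C(7, 6) = 7! / (6! * 1!)
= 5040 / (720 * 1)
= 7


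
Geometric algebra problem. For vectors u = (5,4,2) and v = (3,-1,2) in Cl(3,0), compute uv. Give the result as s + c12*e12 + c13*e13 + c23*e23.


In Cl(3,0): e_i^2 = 1, e_ie_j = -e_je_i for i != j.
Scalar part = u . v = 5*3 + 4*(-1) + 2*2
= 15 + (-4) + 4 = 15
e12 coeff = 5*(-1) - 4*3 = -5 - 12 = -17
e13 coeff = 5*2 - 2*3 = 10 - 6 = 4
e23 coeff = 4*2 - 2*(-1) = 8 - (-2) = 10
uv = 15 - 17*e12 + 4*e13 + 10*e23


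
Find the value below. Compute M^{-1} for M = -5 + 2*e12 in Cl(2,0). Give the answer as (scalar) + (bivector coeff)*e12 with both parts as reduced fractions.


M = -5 + 2*e12, where e12^2 = -1.
Since M commutes with its reverse ~M = a - b*e12, M * ~M = a^2 - b^2*e12^2 = a^2 + b^2.
So M^{-1} = ~M / (a^2 + b^2) = (a - b*e12)/(a^2 + b^2).
a^2 + b^2 = 25 + 4 = 29
Scalar part = -5/29 = -5/29
Bivector coeff = -2/29 = -2/29
M^{-1} = -5/29 - 2/29*e12


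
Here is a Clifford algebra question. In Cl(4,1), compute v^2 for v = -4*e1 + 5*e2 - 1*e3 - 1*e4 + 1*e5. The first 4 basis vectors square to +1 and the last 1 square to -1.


v^2 = sum of c_i^2 * e_i^2
Positive signature terms (e_i^2 = +1): (-4)^2 + 5^2 + (-1)^2 + (-1)^2 = 43
Negative signature terms (e_j^2 = -1): 1^2 = 1
v^2 = 43 - 1 = 42


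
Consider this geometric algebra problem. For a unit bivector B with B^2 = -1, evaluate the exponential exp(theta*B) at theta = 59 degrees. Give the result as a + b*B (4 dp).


For a unit bivector B with B^2 = -1, the exponential series gives
e^(theta*B) = cos(theta) + sin(theta)*B (the GA analogue of Euler's formula).
theta = 59 degrees = 1.029744 rad
cos(59 deg) = 0.5150
sin(59 deg) = 0.8572
exp(theta*B) = 0.5150 + 0.8572*B


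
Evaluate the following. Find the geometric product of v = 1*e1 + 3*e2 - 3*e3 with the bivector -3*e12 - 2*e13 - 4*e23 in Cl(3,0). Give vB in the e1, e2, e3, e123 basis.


vB has grade-1 (vector) and grade-3 (trivector) parts: vB = (v _| B) + (v ^ B).
Vector part <vB>_1:
  e1: -v2*b12 - v3*b13 = -(3)*(-3) - (-3)*(-2) = 3
  e2: v1*b12 - v3*b23 = (1)*(-3) - (-3)*(-4) = -15
  e3: v1*b13 + v2*b23 = (1)*(-2) + (3)*(-4) = -14
Trivector part <vB>_3:
  e123: v1*b23 - v2*b13 + v3*b12 = (1)*(-4) - (3)*(-2) + (-3)*(-3) = 11
vB = 3*e1 - 15*e2 - 14*e3 + 11*e123


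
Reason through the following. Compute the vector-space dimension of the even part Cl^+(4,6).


Even subalgebra dimension = 2^(n-1)
n = 4 + 6 = 10
2^(10 - 1) = 2^9 = 512
Verification: sum of C(10,k) for even k = 1 + 45 + 210 + 210 + 45 + 1 = 512
Result = 512


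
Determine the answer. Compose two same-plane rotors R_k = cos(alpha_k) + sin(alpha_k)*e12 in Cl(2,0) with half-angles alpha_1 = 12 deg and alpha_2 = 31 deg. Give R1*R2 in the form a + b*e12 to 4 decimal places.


Same-plane rotors commute and their half-angles add:
R1*R2 = cos(a1 + a2) + sin(a1 + a2)*e12.
a1 + a2 = 12 + 31 = 43 deg
cos(43 deg) = 0.7314
sin(43 deg) = 0.6820
R1*R2 = 0.7314 + 0.6820*e12


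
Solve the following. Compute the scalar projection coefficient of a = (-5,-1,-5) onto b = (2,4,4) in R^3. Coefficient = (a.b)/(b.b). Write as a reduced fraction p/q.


Projection coefficient = (a . b) / (b . b)
a . b = (-5)*2 + (-1)*4 + (-5)*4
= -10 + (-4) + (-20) = -34
b . b = 2^2 + 4^2 + 4^2
= 4 + 16 + 16 = 36
Coefficient = -34/36
In lowest terms: -17/18


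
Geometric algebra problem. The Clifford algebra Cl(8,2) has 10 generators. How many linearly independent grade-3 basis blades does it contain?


Number of grade-k basis blades in Cl(p,q) with n = p + q is C(n, k).
n = 8 + 2 = 10
C(10, 3) = 10! / (3! * 7!)
= 3628800 / (6 * 5040)
= 120


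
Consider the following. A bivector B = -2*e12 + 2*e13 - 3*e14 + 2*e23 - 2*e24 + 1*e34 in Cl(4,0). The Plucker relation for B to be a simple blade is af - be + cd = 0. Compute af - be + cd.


Plucker relation: af - be + cd
a*f = (-2)*1 = -2
b*e = 2*(-2) = -4
c*d = (-3)*2 = -6
af - be + cd = -2 - (-4) + (-6)
= -4


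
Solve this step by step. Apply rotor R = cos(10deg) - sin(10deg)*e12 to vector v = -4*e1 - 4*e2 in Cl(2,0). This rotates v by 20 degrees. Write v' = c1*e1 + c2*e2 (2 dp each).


Rotor R = cos(10deg) - sin(10deg)*e12
Rotation angle theta = 2 * 10 = 20 degrees
v' = R*v*~R rotates v by theta.
cos(20deg) = 0.9397, sin(20deg) = 0.3420
v'_1 = -4*cos(20deg) - (-4)*sin(20deg)
= -4*0.9397 - (-4)*0.3420
= -2.39
v'_2 = -4*sin(20deg) + (-4)*cos(20deg)
= -4*0.3420 + (-4)*0.9397
= -5.13
v' = -2.39*e1 - 5.13*e2


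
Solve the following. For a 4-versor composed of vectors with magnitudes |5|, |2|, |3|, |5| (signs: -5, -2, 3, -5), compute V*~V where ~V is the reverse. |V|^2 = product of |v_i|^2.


Each vector v_i has |v_i|^2 = s_i^2
Squared scales: (-5)^2 = 25, (-2)^2 = 4, 3^2 = 9, (-5)^2 = 25
|V|^2 = 25 * 4 * 9 * 25
= 22500


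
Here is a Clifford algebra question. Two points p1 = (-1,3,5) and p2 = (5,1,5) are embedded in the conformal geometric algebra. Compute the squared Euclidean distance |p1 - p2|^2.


p1 - p2 = (-6, 2, 0)
|p1 - p2|^2 = (-6)^2 + 2^2 + 0^2
= 36 + 4 + 0
= 40


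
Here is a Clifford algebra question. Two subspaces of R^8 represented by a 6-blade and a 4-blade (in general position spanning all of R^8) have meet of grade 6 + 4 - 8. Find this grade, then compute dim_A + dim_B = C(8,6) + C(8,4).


Meet grade = grade(A) + grade(B) - n
= 6 + 4 - 8 = 2
C(8,6) = 28
C(8,4) = 70
dim_A + dim_B = 28 + 70 = 98


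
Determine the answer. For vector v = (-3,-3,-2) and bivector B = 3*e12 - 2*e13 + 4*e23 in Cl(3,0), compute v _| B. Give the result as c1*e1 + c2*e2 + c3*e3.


Left contraction v _| B = <vB>_1 (grade-1 part of the geometric product vB).
Using e1_|e12 = e2, e2_|e12 = -e1, e1_|e13 = e3, e3_|e13 = -e1, e2_|e23 = e3, e3_|e23 = -e2:
e1 coeff: -v2*b12 - v3*b13 = -(-3)*(3) - (-2)*(-2) = 5
e2 coeff: v1*b12 - v3*b23 = (-3)*(3) - (-2)*(4) = -1
e3 coeff: v1*b13 + v2*b23 = (-3)*(-2) + (-3)*(4) = -6
v _| B = 5*e1 - 1*e2 - 6*e3


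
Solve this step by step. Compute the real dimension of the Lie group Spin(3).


Spin(n) double-covers SO(n); both have Lie algebra so(n) of dimension n(n-1)/2.
n = 3
n(n-1) = 3 * 2 = 6
dim Spin(3) = 6/2 = 3


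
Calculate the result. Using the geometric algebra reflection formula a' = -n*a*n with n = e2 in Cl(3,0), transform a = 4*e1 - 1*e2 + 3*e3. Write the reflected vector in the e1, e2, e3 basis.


Reflection formula: a' = -n*a*n, with n = e2 (unit vector, n^2 = 1).
For reflection through hyperplane perp to e2:
The component along e2 flips sign, others stay.
a = (4, -1, 3)
a' = (4, 1, 3)
a' = 4*e1 + 1*e2 + 3*e3


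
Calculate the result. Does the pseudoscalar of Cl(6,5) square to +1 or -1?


The pseudoscalar I = e1...e_n (product of all n generators) of Cl(p,q) satisfies I^2 = (-1)^(q + n(n-1)/2).
p = 6, q = 5, n = p + q = 11
n(n-1)/2 = 11 * 10 / 2 = 55
Exponent = q + n(n-1)/2 = 5 + 55 = 60
I^2 = (-1)^60 = +1


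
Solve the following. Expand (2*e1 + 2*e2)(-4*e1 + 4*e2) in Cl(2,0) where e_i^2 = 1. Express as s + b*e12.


Expand: (2*e1 + 2*e2)(-4*e1 + 4*e2)
= 2*(-4)*e1e1 + 2*4*e1e2 + 2*(-4)*e2e1 + 2*4*e2e2
Using e1^2 = e2^2 = 1, e2e1 = -e1e2:
Scalar part s = 2*(-4) + 2*4 = -8 + 8 = 0
Bivector part b = 2*4 - 2*(-4) = 8 - (-8) = 16
uv = 0 + 16*e12


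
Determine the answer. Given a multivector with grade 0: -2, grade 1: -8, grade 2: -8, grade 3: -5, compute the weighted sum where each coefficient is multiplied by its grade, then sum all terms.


Grade-weighted sum = sum of grade_k * coefficient_k
0*(-2) = 0
1*(-8) = -8
2*(-8) = -16
3*(-5) = -15
Total = 0 + (-8) + (-16) + (-15) = -39
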